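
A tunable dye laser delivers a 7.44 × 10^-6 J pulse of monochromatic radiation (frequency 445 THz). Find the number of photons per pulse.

Per-photon energy: E = 2.949 × 10^-19 J (from frequency = 445 THz).
N = E_total / E_photon = 7.44 × 10^-6 J / 2.949 × 10^-19 J = 2.52 × 10^13.

2.52 × 10^13 photons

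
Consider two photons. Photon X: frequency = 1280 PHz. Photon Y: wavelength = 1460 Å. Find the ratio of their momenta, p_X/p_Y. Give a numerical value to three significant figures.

p_X = 2.829 × 10^-24 kg·m/s (from frequency = 1280 PHz, via p = hf/c).
p_Y = 4.538 × 10^-27 kg·m/s (from wavelength = 1460 Å, via p = h/λ).
Ratio = 2.829 × 10^-24 / 4.538 × 10^-27 = 623.

623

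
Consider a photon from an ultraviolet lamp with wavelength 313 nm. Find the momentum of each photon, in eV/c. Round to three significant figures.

3.96 eV/c

Convert to SI: λ = 313 nm = 3.13e-7 m.
Apply p = h/λ: p = 2.117e-27 kg·m/s.
Converting to eV/c: p = 3.961 eV/c ≈ 3.96 eV/c.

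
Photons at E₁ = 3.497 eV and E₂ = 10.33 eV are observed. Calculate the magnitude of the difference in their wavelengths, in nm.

235 nm

Using λ = hc/E: λ₁ = 3.5454 × 10^-7 m, λ₂ = 1.2002 × 10^-7 m.
|Δλ| = |3.5454 × 10^-7 − 1.2002 × 10^-7| = 2.35 × 10^-7 m = 235 nm.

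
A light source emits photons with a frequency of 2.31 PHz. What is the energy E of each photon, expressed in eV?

Take h = 6.62607015e-34 J·s, 1 eV = 1.602176634e-19 J.
Convert to SI: f = 2.31 PHz = 2.31e15 Hz.
Since E = hf for a photon, E = 1.531e-18 J.
Converting to eV: E = 9.553 eV ≈ 9.55 eV.

9.55 eV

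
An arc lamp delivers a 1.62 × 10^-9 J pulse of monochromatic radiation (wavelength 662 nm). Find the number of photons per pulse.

5.40 × 10^9 photons

Per-photon energy: E = 3.001 × 10^-19 J (from wavelength = 662 nm).
N = E_total / E_photon = 1.62 × 10^-9 J / 3.001 × 10^-19 J = 5.40 × 10^9.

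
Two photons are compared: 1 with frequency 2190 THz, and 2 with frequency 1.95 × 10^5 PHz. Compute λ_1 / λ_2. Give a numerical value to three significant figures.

8.90 × 10^4

λ_1 = 1.369 × 10^-7 m (from frequency = 2190 THz, via λ = c/f).
λ_2 = 1.537 × 10^-12 m (from frequency = 1.95 × 10^5 PHz, via λ = c/f).
Ratio = 1.369 × 10^-7 / 1.537 × 10^-12 = 8.90 × 10^4.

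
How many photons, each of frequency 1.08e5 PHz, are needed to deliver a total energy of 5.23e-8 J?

Per-photon energy: E = 7.156e-14 J (from frequency = 1.08e5 PHz).
N = E_total / E_photon = 5.23e-8 J / 7.156e-14 J = 7.31e5.

7.31e5 photons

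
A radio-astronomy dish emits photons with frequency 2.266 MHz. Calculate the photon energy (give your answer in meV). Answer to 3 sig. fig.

9.37·10^-6 meV

In SI units: f = 2.266 MHz = 2.266·10^6 Hz.
Since E = hf for a photon, E = 1.501·10^-27 J.
Converting to meV: E = 9.371·10^-6 meV ≈ 9.37·10^-6 meV.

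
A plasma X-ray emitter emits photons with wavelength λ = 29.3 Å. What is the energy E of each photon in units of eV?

423 eV

(h = 6.62607015e-34 J·s, c = 2.99792458e8 m/s, 1 eV = 1.602176634e-19 J.)
In SI units: λ = 29.3 Å = 2.93e-9 m.
Since E = hc/λ for a photon, E = 6.780e-17 J.
Converting to eV: E = 423.2 eV ≈ 423 eV.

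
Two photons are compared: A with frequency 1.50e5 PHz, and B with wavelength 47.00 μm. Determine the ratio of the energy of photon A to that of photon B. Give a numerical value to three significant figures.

2.35e7

E_A = 9.939e-14 J (from frequency = 1.50e5 PHz, via E = hf).
E_B = 4.226e-21 J (from wavelength = 47.00 μm, via E = hc/λ).
Ratio = 9.939e-14 / 4.226e-21 = 2.35e7.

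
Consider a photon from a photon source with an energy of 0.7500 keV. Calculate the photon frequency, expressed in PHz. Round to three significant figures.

181 PHz

Take h = 6.62607015 × 10^-34 J·s, 1 eV = 1.602176634 × 10^-19 J.
First convert: E = 0.7500 keV = 1.2016 × 10^-16 J.
For a photon f = E/h, so f = 1.813 × 10^17 Hz.
Converting to PHz: f = 181.3 PHz ≈ 181 PHz.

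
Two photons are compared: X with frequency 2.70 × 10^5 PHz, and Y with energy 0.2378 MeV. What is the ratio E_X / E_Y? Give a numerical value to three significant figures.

4.70

E_X = 1.789 × 10^-13 J (from frequency = 2.70 × 10^5 PHz, via E = hf).
E_Y = 3.810 × 10^-14 J (from energy = 0.2378 MeV, via E given directly).
Ratio = 1.789 × 10^-13 / 3.810 × 10^-14 = 4.70.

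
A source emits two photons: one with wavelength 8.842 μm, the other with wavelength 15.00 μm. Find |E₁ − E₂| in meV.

57.6 meV

Using E = hc/λ: E₁ = 2.2466 × 10^-20 J, E₂ = 1.3243 × 10^-20 J.
|ΔE| = |2.2466 × 10^-20 − 1.3243 × 10^-20| = 9.22 × 10^-21 J = 57.6 meV.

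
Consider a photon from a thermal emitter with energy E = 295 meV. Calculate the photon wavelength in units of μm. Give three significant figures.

4.20 μm

Convert to SI: E = 295 meV = 4.7264·10^-20 J.
For a photon λ = hc/E, so λ = 4.203·10^-6 m.
Converting to μm: λ = 4.203 μm ≈ 4.20 μm.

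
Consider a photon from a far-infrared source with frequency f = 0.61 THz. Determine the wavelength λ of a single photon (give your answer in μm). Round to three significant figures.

Take c = 2.99792458e8 m/s.
First convert: f = 0.61 THz = 6.1e11 Hz.
Since λ = c/f for a photon, λ = 4.915e-4 m.
Converting to μm: λ = 491.5 μm ≈ 491 μm.

491 μm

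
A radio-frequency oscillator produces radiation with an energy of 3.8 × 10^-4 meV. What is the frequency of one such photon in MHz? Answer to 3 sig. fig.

First convert: E = 3.8 × 10^-4 meV = 6.0883 × 10^-26 J.
The photon relation is f = E/h, giving f = 9.188 × 10^7 Hz.
Converting to MHz: f = 91.88 MHz ≈ 91.9 MHz.

91.9 MHz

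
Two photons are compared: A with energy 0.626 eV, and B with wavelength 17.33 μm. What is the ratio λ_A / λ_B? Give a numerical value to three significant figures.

0.114

λ_A = 1.981e-6 m (from energy = 0.626 eV, via λ = hc/E).
λ_B = 1.733e-5 m (from wavelength = 17.33 μm, via λ given directly).
Ratio = 1.981e-6 / 1.733e-5 = 0.114.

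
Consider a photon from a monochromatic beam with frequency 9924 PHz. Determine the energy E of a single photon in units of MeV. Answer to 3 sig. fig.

Take h = 6.62607015e-34 J·s, 1 eV = 1.602176634e-19 J.
First convert: f = 9924 PHz = 9.924e18 Hz.
Since E = hf for a photon, E = 6.576e-15 J.
Converting to MeV: E = 0.04104 MeV ≈ 0.0410 MeV.

0.0410 MeV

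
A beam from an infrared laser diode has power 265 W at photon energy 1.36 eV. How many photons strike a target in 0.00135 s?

Total energy: E_total = P·t = 265 × 0.00135 = 0.3578 J.
Per-photon energy: E = 2.179 × 10^-19 J.
N = E_total / E_photon = 1.64 × 10^18.

1.64 × 10^18 photons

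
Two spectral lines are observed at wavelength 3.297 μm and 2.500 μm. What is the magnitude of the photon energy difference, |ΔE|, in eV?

0.120 eV

Using E = hc/λ: E₁ = 6.0250e-20 J, E₂ = 7.9458e-20 J.
|ΔE| = |6.0250e-20 − 7.9458e-20| = 1.92e-20 J = 0.120 eV.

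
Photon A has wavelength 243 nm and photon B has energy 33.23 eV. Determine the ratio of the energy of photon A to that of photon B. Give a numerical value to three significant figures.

0.154

E_A = 8.175e-19 J (from wavelength = 243 nm, via E = hc/λ).
E_B = 5.324e-18 J (from energy = 33.23 eV, via E given directly).
Ratio = 8.175e-19 / 5.324e-18 = 0.154.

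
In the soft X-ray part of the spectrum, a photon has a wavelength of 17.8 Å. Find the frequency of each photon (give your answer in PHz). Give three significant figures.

(c = 2.99792458e8 m/s.)
In SI units: λ = 17.8 Å = 1.78e-9 m.
Since f = c/λ for a photon, f = 1.684e17 Hz.
Converting to PHz: f = 168.4 PHz ≈ 168 PHz.

168 PHz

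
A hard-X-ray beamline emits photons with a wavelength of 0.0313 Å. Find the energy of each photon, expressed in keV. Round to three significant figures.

Use h = 6.62607015e-34 J·s, c = 2.99792458e8 m/s, 1 eV = 1.602176634e-19 J.
In SI units: λ = 0.0313 Å = 3.13e-12 m.
For a photon E = hc/λ, so E = 6.346e-14 J.
Converting to keV: E = 396.1 keV ≈ 396 keV.

396 keV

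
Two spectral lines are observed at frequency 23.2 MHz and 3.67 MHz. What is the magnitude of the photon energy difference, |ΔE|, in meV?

8.08 × 10^-5 meV

Using E = hf: E₁ = 1.537 × 10^-26 J, E₂ = 2.432 × 10^-27 J.
|ΔE| = |1.537 × 10^-26 − 2.432 × 10^-27| = 1.29 × 10^-26 J = 8.08 × 10^-5 meV.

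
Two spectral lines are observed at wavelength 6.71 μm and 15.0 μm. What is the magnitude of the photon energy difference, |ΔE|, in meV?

Using E = hc/λ: E₁ = 2.960 × 10^-20 J, E₂ = 1.324 × 10^-20 J.
|ΔE| = |2.960 × 10^-20 − 1.324 × 10^-20| = 1.64 × 10^-20 J = 102 meV.

102 meV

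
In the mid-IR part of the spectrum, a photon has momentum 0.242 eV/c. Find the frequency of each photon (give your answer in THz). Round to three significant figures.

First convert: p = 0.242 eV/c = 1.2933 × 10^-28 kg·m/s.
Since f = pc/h for a photon, f = 5.852 × 10^13 Hz.
Converting to THz: f = 58.52 THz ≈ 58.5 THz.

58.5 THz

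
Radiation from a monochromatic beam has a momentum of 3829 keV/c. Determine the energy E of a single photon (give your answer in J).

Convert to SI: p = 3829 keV/c = 2.0463e-21 kg·m/s.
Apply E = pc: E = 6.135e-13 J.
So E ≈ 6.13e-13 J.

6.13e-13 J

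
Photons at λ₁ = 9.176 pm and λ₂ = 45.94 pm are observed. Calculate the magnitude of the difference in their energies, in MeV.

Using E = hc/λ: E₁ = 2.1648·10^-14 J, E₂ = 4.3240·10^-15 J.
|ΔE| = |2.1648·10^-14 − 4.3240·10^-15| = 1.73·10^-14 J = 0.108 MeV.

0.108 MeV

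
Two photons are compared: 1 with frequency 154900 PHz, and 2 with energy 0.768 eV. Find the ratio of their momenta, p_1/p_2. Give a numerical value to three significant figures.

8.34e5

p_1 = 3.424e-22 kg·m/s (from frequency = 154900 PHz, via p = hf/c).
p_2 = 4.104e-28 kg·m/s (from energy = 0.768 eV, via p = E/c).
Ratio = 3.424e-22 / 4.104e-28 = 8.34e5.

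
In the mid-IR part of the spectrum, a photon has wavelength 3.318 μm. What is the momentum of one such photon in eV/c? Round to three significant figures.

0.374 eV/c

(h = 6.62607015·10^-34 J·s, c = 2.99792458·10^8 m/s, 1 eV = 1.602176634·10^-19 J.)
First convert: λ = 3.318 μm = 3.318·10^-6 m.
The photon relation is p = h/λ, giving p = 1.997·10^-28 kg·m/s.
Converting to eV/c: p = 0.3737 eV/c ≈ 0.374 eV/c.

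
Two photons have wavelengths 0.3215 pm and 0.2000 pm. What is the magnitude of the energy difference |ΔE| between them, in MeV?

Using E = hc/λ: E₁ = 6.1787 × 10^-13 J, E₂ = 9.9322 × 10^-13 J.
|ΔE| = |6.1787 × 10^-13 − 9.9322 × 10^-13| = 3.75 × 10^-13 J = 2.34 MeV.

2.34 MeV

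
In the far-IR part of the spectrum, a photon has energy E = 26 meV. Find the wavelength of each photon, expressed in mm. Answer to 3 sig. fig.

0.0477 mm

Use h = 6.62607015 × 10^-34 J·s, c = 2.99792458 × 10^8 m/s, 1 eV = 1.602176634 × 10^-19 J.
Convert to SI: E = 26 meV = 4.1657 × 10^-21 J.
Apply λ = hc/E: λ = 4.769 × 10^-5 m.
Converting to mm: λ = 0.04769 mm ≈ 0.0477 mm.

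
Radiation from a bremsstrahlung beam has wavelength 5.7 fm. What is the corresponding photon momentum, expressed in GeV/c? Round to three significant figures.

Convert to SI: λ = 5.7 fm = 5.7e-15 m.
Since p = h/λ for a photon, p = 1.162e-19 kg·m/s.
Converting to GeV/c: p = 0.2175 GeV/c ≈ 0.218 GeV/c.

0.218 GeV/c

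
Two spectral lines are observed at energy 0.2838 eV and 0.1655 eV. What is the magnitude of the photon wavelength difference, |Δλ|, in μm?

3.12 μm

Using λ = hc/E: λ₁ = 4.3687·10^-6 m, λ₂ = 7.4915·10^-6 m.
|Δλ| = |4.3687·10^-6 − 7.4915·10^-6| = 3.12·10^-6 m = 3.12 μm.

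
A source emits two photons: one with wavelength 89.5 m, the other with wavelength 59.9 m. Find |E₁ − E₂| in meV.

6.85e-6 meV

Using E = hc/λ: E₁ = 2.219e-27 J, E₂ = 3.316e-27 J.
|ΔE| = |2.219e-27 − 3.316e-27| = 1.10e-27 J = 6.85e-6 meV.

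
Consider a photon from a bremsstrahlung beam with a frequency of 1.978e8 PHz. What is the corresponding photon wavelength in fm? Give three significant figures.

1.52 fm

In SI units: f = 1.978e8 PHz = 1.978e23 Hz.
The photon relation is λ = c/f, giving λ = 1.516e-15 m.
Converting to fm: λ = 1.516 fm ≈ 1.52 fm.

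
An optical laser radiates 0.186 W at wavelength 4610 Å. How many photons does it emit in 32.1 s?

1.39 × 10^19 photons

Total energy: E_total = P·t = 0.186 × 32.1 = 5.971 J.
Per-photon energy: E = 4.309 × 10^-19 J.
N = E_total / E_photon = 1.39 × 10^19.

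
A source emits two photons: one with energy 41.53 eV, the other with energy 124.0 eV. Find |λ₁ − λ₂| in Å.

199 Å

Using λ = hc/E: λ₁ = 2.9854e-8 m, λ₂ = 9.9987e-9 m.
|Δλ| = |2.9854e-8 − 9.9987e-9| = 1.99e-8 m = 199 Å.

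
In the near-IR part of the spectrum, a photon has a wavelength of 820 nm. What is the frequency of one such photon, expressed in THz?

366 THz

Use c = 2.99792458 × 10^8 m/s.
In SI units: λ = 820 nm = 8.20 × 10^-7 m.
For a photon f = c/λ, so f = 3.656 × 10^14 Hz.
Converting to THz: f = 365.6 THz ≈ 366 THz.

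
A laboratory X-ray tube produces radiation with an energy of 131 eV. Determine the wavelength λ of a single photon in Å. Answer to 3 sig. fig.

Take h = 6.62607015e-34 J·s, c = 2.99792458e8 m/s, 1 eV = 1.602176634e-19 J.
Convert to SI: E = 131 eV = 2.0989e-17 J.
Since λ = hc/E for a photon, λ = 9.464e-9 m.
Converting to Å: λ = 94.64 Å ≈ 94.6 Å.

94.6 Å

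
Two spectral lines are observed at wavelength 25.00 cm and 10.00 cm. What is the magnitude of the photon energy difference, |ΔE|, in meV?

Using E = hc/λ: E₁ = 7.9458 × 10^-25 J, E₂ = 1.9864 × 10^-24 J.
|ΔE| = |7.9458 × 10^-25 − 1.9864 × 10^-24| = 1.19 × 10^-24 J = 7.44 × 10^-3 meV.

7.44 × 10^-3 meV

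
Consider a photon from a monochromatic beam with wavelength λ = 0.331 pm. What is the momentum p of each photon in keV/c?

First convert: λ = 0.331 pm = 3.31e-13 m.
Since p = h/λ for a photon, p = 2.002e-21 kg·m/s.
Converting to keV/c: p = 3746 keV/c ≈ 3750 keV/c.

3750 keV/c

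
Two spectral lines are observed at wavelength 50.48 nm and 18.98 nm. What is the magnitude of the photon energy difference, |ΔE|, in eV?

40.8 eV

Using E = hc/λ: E₁ = 3.9351e-18 J, E₂ = 1.0466e-17 J.
|ΔE| = |3.9351e-18 − 1.0466e-17| = 6.53e-18 J = 40.8 eV.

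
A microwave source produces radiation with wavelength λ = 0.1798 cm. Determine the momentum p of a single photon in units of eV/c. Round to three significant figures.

6.90e-4 eV/c

In SI units: λ = 0.1798 cm = 0.001798 m.
Since p = h/λ for a photon, p = 3.685e-31 kg·m/s.
Converting to eV/c: p = 6.896e-4 eV/c ≈ 6.90e-4 eV/c.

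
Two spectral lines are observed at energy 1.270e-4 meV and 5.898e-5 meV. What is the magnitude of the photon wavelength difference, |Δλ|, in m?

Using λ = hc/E: λ₁ = 9.7625 m, λ₂ = 21.021 m.
|Δλ| = |9.7625 − 21.021| = 11.3 m.

11.3 m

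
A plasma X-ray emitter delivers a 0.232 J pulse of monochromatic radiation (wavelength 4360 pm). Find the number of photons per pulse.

Per-photon energy: E = 4.556·10^-17 J (from wavelength = 4360 pm).
N = E_total / E_photon = 0.232 J / 4.556·10^-17 J = 5.09·10^15.

5.09·10^15 photons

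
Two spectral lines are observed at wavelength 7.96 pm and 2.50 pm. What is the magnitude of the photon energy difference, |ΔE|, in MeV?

0.340 MeV

Using E = hc/λ: E₁ = 2.496e-14 J, E₂ = 7.946e-14 J.
|ΔE| = |2.496e-14 − 7.946e-14| = 5.45e-14 J = 0.340 MeV.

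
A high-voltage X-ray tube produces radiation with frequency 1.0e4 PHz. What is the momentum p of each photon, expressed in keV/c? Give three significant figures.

41.4 keV/c

In SI units: f = 1.0e4 PHz = 1.0e19 Hz.
Apply p = hf/c: p = 2.210e-23 kg·m/s.
Converting to keV/c: p = 41.36 keV/c ≈ 41.4 keV/c.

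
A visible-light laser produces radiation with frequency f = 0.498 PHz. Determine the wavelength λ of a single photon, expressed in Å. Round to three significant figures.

6020 Å

First convert: f = 0.498 PHz = 4.98e14 Hz.
Apply λ = c/f: λ = 6.020e-7 m.
Converting to Å: λ = 6020 Å ≈ 6020 Å.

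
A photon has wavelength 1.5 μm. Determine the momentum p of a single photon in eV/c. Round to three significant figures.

Use h = 6.62607015 × 10^-34 J·s, c = 2.99792458 × 10^8 m/s, 1 eV = 1.602176634 × 10^-19 J.
Convert to SI: λ = 1.5 μm = 1.5 × 10^-6 m.
The photon relation is p = h/λ, giving p = 4.417 × 10^-28 kg·m/s.
Converting to eV/c: p = 0.8266 eV/c ≈ 0.827 eV/c.

0.827 eV/c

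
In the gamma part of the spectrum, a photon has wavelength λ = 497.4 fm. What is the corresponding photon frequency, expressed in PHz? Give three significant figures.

In SI units: λ = 497.4 fm = 4.974 × 10^-13 m.
Since f = c/λ for a photon, f = 6.027 × 10^20 Hz.
Converting to PHz: f = 602700 PHz ≈ 6.03 × 10^5 PHz.

6.03 × 10^5 PHz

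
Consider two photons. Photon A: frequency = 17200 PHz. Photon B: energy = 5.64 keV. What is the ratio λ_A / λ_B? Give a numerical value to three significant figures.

0.0793

λ_A = 1.743·10^-11 m (from frequency = 17200 PHz, via λ = c/f).
λ_B = 2.198·10^-10 m (from energy = 5.64 keV, via λ = hc/E).
Ratio = 1.743·10^-11 / 2.198·10^-10 = 0.0793.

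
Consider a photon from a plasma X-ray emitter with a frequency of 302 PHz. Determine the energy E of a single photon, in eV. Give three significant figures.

Use h = 6.62607015e-34 J·s, 1 eV = 1.602176634e-19 J.
Convert to SI: f = 302 PHz = 3.02e17 Hz.
Since E = hf for a photon, E = 2.001e-16 J.
Converting to eV: E = 1249 eV ≈ 1250 eV.

1250 eV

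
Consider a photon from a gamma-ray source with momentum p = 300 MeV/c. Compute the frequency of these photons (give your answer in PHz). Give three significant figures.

7.25e7 PHz

Use h = 6.62607015e-34 J·s, c = 2.99792458e8 m/s, 1 eV = 1.602176634e-19 J.
In SI units: p = 300 MeV/c = 1.6033e-19 kg·m/s.
Since f = pc/h for a photon, f = 7.254e22 Hz.
Converting to PHz: f = 7.254e7 PHz ≈ 7.25e7 PHz.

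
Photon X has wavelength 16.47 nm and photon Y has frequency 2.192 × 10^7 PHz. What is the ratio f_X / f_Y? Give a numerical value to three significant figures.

8.30 × 10^-7

f_X = 1.820 × 10^16 Hz (from wavelength = 16.47 nm, via f = c/λ).
f_Y = 2.192 × 10^22 Hz (from frequency = 2.192 × 10^7 PHz, via f given directly).
Ratio = 1.820 × 10^16 / 2.192 × 10^22 = 8.30 × 10^-7.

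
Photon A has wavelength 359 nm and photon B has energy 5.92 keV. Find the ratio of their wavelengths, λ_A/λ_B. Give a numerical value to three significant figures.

λ_A = 3.590 × 10^-7 m (from wavelength = 359 nm, via λ given directly).
λ_B = 2.094 × 10^-10 m (from energy = 5.92 keV, via λ = hc/E).
Ratio = 3.590 × 10^-7 / 2.094 × 10^-10 = 1710.

1710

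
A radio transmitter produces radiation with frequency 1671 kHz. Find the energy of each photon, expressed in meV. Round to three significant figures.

(h = 6.62607015 × 10^-34 J·s, 1 eV = 1.602176634 × 10^-19 J.)
Convert to SI: f = 1671 kHz = 1.671 × 10^6 Hz.
For a photon E = hf, so E = 1.107 × 10^-27 J.
Converting to meV: E = 6.911 × 10^-6 meV ≈ 6.91 × 10^-6 meV.

6.91 × 10^-6 meV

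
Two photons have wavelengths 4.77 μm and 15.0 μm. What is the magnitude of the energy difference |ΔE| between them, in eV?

0.177 eV

Using E = hc/λ: E₁ = 4.164 × 10^-20 J, E₂ = 1.324 × 10^-20 J.
|ΔE| = |4.164 × 10^-20 − 1.324 × 10^-20| = 2.84 × 10^-20 J = 0.177 eV.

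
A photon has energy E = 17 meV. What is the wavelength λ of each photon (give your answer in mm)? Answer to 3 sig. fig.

0.0729 mm

Convert to SI: E = 17 meV = 2.7237 × 10^-21 J.
Since λ = hc/E for a photon, λ = 7.293 × 10^-5 m.
Converting to mm: λ = 0.07293 mm ≈ 0.0729 mm.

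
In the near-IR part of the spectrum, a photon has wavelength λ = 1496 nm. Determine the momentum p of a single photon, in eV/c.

(h = 6.62607015 × 10^-34 J·s, c = 2.99792458 × 10^8 m/s, 1 eV = 1.602176634 × 10^-19 J.)
In SI units: λ = 1496 nm = 1.496 × 10^-6 m.
The photon relation is p = h/λ, giving p = 4.429 × 10^-28 kg·m/s.
Converting to eV/c: p = 0.8288 eV/c ≈ 0.829 eV/c.

0.829 eV/c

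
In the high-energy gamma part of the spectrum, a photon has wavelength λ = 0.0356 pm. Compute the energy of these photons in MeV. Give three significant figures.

Convert to SI: λ = 0.0356 pm = 3.56 × 10^-14 m.
The photon relation is E = hc/λ, giving E = 5.580 × 10^-12 J.
Converting to MeV: E = 34.83 MeV ≈ 34.8 MeV.

34.8 MeV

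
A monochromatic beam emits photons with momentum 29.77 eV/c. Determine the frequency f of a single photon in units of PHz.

7.20 PHz

Take h = 6.62607015 × 10^-34 J·s, c = 2.99792458 × 10^8 m/s, 1 eV = 1.602176634 × 10^-19 J.
Convert to SI: p = 29.77 eV/c = 1.5910 × 10^-26 kg·m/s.
Apply f = pc/h: f = 7.198 × 10^15 Hz.
Converting to PHz: f = 7.198 PHz ≈ 7.20 PHz.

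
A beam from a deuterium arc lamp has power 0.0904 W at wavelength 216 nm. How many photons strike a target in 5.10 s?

5.01e17 photons

Total energy: E_total = P·t = 0.0904 × 5.10 = 0.4610 J.
Per-photon energy: E = 9.197e-19 J.
N = E_total / E_photon = 5.01e17.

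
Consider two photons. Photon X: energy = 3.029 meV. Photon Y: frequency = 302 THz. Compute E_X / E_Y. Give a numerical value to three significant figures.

E_X = 4.853·10^-22 J (from energy = 3.029 meV, via E given directly).
E_Y = 2.001·10^-19 J (from frequency = 302 THz, via E = hf).
Ratio = 4.853·10^-22 / 2.001·10^-19 = 2.43·10^-3.

2.43·10^-3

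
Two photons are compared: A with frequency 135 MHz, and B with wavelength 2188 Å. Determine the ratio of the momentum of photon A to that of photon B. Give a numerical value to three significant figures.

9.85e-8

p_A = 2.984e-34 kg·m/s (from frequency = 135 MHz, via p = hf/c).
p_B = 3.028e-27 kg·m/s (from wavelength = 2188 Å, via p = h/λ).
Ratio = 2.984e-34 / 3.028e-27 = 9.85e-8.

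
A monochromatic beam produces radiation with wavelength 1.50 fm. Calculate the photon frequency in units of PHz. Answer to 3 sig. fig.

In SI units: λ = 1.50 fm = 1.50 × 10^-15 m.
For a photon f = c/λ, so f = 1.999 × 10^23 Hz.
Converting to PHz: f = 1.999 × 10^8 PHz ≈ 2.00 × 10^8 PHz.

2.00 × 10^8 PHz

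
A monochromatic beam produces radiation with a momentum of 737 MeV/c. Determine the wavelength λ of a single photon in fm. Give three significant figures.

(h = 6.62607015e-34 J·s, c = 2.99792458e8 m/s, 1 eV = 1.602176634e-19 J.)
First convert: p = 737 MeV/c = 3.9387e-19 kg·m/s.
For a photon λ = h/p, so λ = 1.682e-15 m.
Converting to fm: λ = 1.682 fm ≈ 1.68 fm.

1.68 fm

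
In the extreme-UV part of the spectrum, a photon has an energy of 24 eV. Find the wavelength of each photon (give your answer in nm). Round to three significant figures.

(h = 6.62607015 × 10^-34 J·s, c = 2.99792458 × 10^8 m/s, 1 eV = 1.602176634 × 10^-19 J.)
In SI units: E = 24 eV = 3.8452 × 10^-18 J.
The photon relation is λ = hc/E, giving λ = 5.166 × 10^-8 m.
Converting to nm: λ = 51.66 nm ≈ 51.7 nm.

51.7 nm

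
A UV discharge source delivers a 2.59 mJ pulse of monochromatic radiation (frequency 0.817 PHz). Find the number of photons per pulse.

Per-photon energy: E = 5.413·10^-19 J (from frequency = 0.817 PHz).
N = E_total / E_photon = 0.00259 J / 5.413·10^-19 J = 4.78·10^15.

4.78·10^15 photons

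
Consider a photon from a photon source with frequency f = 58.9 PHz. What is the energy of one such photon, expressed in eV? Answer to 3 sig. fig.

244 eV

Take h = 6.62607015e-34 J·s, 1 eV = 1.602176634e-19 J.
First convert: f = 58.9 PHz = 5.89e16 Hz.
Apply E = hf: E = 3.903e-17 J.
Converting to eV: E = 243.6 eV ≈ 244 eV.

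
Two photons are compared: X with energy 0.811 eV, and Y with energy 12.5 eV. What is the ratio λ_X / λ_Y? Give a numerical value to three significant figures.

15.4

λ_X = 1.529e-6 m (from energy = 0.811 eV, via λ = hc/E).
λ_Y = 9.919e-8 m (from energy = 12.5 eV, via λ = hc/E).
Ratio = 1.529e-6 / 9.919e-8 = 15.4.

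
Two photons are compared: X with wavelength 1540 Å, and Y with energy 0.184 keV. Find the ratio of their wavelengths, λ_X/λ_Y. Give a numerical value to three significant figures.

λ_X = 1.540 × 10^-7 m (from wavelength = 1540 Å, via λ given directly).
λ_Y = 6.738 × 10^-9 m (from energy = 0.184 keV, via λ = hc/E).
Ratio = 1.540 × 10^-7 / 6.738 × 10^-9 = 22.9.

22.9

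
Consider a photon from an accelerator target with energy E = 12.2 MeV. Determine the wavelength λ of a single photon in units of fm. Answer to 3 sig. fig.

102 fm

Convert to SI: E = 12.2 MeV = 1.9547 × 10^-12 J.
The photon relation is λ = hc/E, giving λ = 1.016 × 10^-13 m.
Converting to fm: λ = 101.6 fm ≈ 102 fm.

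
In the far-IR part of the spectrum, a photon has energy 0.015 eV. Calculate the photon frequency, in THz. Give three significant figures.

Convert to SI: E = 0.015 eV = 2.4033e-21 J.
For a photon f = E/h, so f = 3.627e12 Hz.
Converting to THz: f = 3.627 THz ≈ 3.63 THz.

3.63 THz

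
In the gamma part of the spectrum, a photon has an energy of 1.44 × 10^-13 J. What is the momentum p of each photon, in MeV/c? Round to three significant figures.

0.899 MeV/c

Use c = 2.99792458 × 10^8 m/s, 1 eV = 1.602176634 × 10^-19 J.
Apply p = E/c: p = 4.803 × 10^-22 kg·m/s.
Converting to MeV/c: p = 0.8988 MeV/c ≈ 0.899 MeV/c.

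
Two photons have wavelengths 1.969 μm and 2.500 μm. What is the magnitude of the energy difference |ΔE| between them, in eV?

0.134 eV

Using E = hc/λ: E₁ = 1.0089e-19 J, E₂ = 7.9458e-20 J.
|ΔE| = |1.0089e-19 − 7.9458e-20| = 2.14e-20 J = 0.134 eV.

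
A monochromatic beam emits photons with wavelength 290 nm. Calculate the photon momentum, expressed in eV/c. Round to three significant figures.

First convert: λ = 290 nm = 2.9e-7 m.
Since p = h/λ for a photon, p = 2.285e-27 kg·m/s.
Converting to eV/c: p = 4.275 eV/c ≈ 4.28 eV/c.

4.28 eV/c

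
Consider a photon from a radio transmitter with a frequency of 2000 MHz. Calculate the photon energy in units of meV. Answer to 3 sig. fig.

8.27 × 10^-3 meV

Take h = 6.62607015 × 10^-34 J·s, 1 eV = 1.602176634 × 10^-19 J.
Convert to SI: f = 2000 MHz = 2.0 × 10^9 Hz.
For a photon E = hf, so E = 1.325 × 10^-24 J.
Converting to meV: E = 0.008271 meV ≈ 8.27 × 10^-3 meV.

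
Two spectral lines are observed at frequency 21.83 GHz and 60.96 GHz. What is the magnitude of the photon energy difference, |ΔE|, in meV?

Using E = hf: E₁ = 1.4465 × 10^-23 J, E₂ = 4.0393 × 10^-23 J.
|ΔE| = |1.4465 × 10^-23 − 4.0393 × 10^-23| = 2.59 × 10^-23 J = 0.162 meV.

0.162 meV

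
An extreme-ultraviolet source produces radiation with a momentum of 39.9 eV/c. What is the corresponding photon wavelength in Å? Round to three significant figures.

Take h = 6.62607015e-34 J·s, c = 2.99792458e8 m/s, 1 eV = 1.602176634e-19 J.
Convert to SI: p = 39.9 eV/c = 2.1324e-26 kg·m/s.
Since λ = h/p for a photon, λ = 3.107e-8 m.
Converting to Å: λ = 310.7 Å ≈ 311 Å.

311 Å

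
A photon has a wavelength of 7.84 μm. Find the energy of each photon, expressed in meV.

158 meV

First convert: λ = 7.84 μm = 7.84 × 10^-6 m.
The photon relation is E = hc/λ, giving E = 2.534 × 10^-20 J.
Converting to meV: E = 158.1 meV ≈ 158 meV.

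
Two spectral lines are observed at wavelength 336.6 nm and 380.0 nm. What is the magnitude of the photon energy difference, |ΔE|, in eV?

0.421 eV

Using E = hc/λ: E₁ = 5.9015 × 10^-19 J, E₂ = 5.2275 × 10^-19 J.
|ΔE| = |5.9015 × 10^-19 − 5.2275 × 10^-19| = 6.74 × 10^-20 J = 0.421 eV.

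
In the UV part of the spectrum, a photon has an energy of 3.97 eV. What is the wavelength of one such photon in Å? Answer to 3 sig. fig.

Convert to SI: E = 3.97 eV = 6.3606·10^-19 J.
For a photon λ = hc/E, so λ = 3.123·10^-7 m.
Converting to Å: λ = 3123 Å ≈ 3120 Å.

3120 Å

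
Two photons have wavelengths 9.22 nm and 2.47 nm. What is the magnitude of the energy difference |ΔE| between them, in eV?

367 eV

Using E = hc/λ: E₁ = 2.154·10^-17 J, E₂ = 8.042·10^-17 J.
|ΔE| = |2.154·10^-17 − 8.042·10^-17| = 5.89·10^-17 J = 367 eV.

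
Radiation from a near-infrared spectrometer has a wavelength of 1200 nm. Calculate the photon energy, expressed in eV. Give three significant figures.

1.03 eV

Take h = 6.62607015e-34 J·s, c = 2.99792458e8 m/s, 1 eV = 1.602176634e-19 J.
Convert to SI: λ = 1200 nm = 1.2e-6 m.
Apply E = hc/λ: E = 1.655e-19 J.
Converting to eV: E = 1.033 eV ≈ 1.03 eV.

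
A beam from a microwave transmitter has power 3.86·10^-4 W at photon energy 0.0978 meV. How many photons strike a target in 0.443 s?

1.09·10^19 photons

Total energy: E_total = P·t = 3.86·10^-4 × 0.443 = 1.710·10^-4 J.
Per-photon energy: E = 1.567·10^-23 J.
N = E_total / E_photon = 1.09·10^19.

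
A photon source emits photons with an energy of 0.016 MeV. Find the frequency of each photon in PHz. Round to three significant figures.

3870 PHz

Convert to SI: E = 0.016 MeV = 2.5635 × 10^-15 J.
The photon relation is f = E/h, giving f = 3.869 × 10^18 Hz.
Converting to PHz: f = 3869 PHz ≈ 3870 PHz.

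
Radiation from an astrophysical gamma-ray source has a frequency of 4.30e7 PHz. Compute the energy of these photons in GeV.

First convert: f = 4.30e7 PHz = 4.30e22 Hz.
The photon relation is E = hf, giving E = 2.849e-11 J.
Converting to GeV: E = 0.1778 GeV ≈ 0.178 GeV.

0.178 GeV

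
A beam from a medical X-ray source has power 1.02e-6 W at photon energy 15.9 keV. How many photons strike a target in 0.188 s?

Total energy: E_total = P·t = 1.02e-6 × 0.188 = 1.918e-7 J.
Per-photon energy: E = 2.547e-15 J.
N = E_total / E_photon = 7.53e7.

7.53e7 photons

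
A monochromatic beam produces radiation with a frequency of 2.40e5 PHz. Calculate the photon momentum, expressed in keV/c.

In SI units: f = 2.40e5 PHz = 2.40e20 Hz.
Since p = hf/c for a photon, p = 5.305e-22 kg·m/s.
Converting to keV/c: p = 992.6 keV/c ≈ 993 keV/c.

993 keV/c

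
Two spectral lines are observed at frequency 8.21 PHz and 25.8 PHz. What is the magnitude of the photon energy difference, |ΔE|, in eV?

Using E = hf: E₁ = 5.440 × 10^-18 J, E₂ = 1.710 × 10^-17 J.
|ΔE| = |5.440 × 10^-18 − 1.710 × 10^-17| = 1.17 × 10^-17 J = 72.7 eV.

72.7 eV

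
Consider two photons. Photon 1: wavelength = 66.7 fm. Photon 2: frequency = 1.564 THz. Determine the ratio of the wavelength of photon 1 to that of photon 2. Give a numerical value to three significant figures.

λ_1 = 6.670e-14 m (from wavelength = 66.7 fm, via λ given directly).
λ_2 = 1.917e-4 m (from frequency = 1.564 THz, via λ = c/f).
Ratio = 6.670e-14 / 1.917e-4 = 3.48e-10.

3.48e-10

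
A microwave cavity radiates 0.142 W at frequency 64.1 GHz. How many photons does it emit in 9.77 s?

3.27 × 10^22 photons

Total energy: E_total = P·t = 0.142 × 9.77 = 1.387 J.
Per-photon energy: E = 4.247 × 10^-23 J.
N = E_total / E_photon = 3.27 × 10^22.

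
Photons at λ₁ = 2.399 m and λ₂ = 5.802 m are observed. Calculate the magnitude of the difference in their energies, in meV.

3.03·10^-4 meV

Using E = hc/λ: E₁ = 8.2803·10^-26 J, E₂ = 3.4237·10^-26 J.
|ΔE| = |8.2803·10^-26 − 3.4237·10^-26| = 4.86·10^-26 J = 3.03·10^-4 meV.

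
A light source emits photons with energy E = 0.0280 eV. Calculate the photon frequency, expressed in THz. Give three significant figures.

First convert: E = 0.0280 eV = 4.4861 × 10^-21 J.
The photon relation is f = E/h, giving f = 6.770 × 10^12 Hz.
Converting to THz: f = 6.770 THz ≈ 6.77 THz.

6.77 THz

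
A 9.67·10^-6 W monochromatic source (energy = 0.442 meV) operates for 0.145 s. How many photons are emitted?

Total energy: E_total = P·t = 9.67·10^-6 × 0.145 = 1.402·10^-6 J.
Per-photon energy: E = 7.082·10^-23 J.
N = E_total / E_photon = 1.98·10^16.

1.98·10^16 photons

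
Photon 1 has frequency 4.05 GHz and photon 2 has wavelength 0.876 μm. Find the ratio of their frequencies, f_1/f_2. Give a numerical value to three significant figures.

1.18·10^-5

f_1 = 4.050·10^9 Hz (from frequency = 4.05 GHz, via f given directly).
f_2 = 3.422·10^14 Hz (from wavelength = 0.876 μm, via f = c/λ).
Ratio = 4.050·10^9 / 3.422·10^14 = 1.18·10^-5.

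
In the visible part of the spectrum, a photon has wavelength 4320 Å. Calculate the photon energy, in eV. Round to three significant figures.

2.87 eV

In SI units: λ = 4320 Å = 4.32 × 10^-7 m.
For a photon E = hc/λ, so E = 4.598 × 10^-19 J.
Converting to eV: E = 2.870 eV ≈ 2.87 eV.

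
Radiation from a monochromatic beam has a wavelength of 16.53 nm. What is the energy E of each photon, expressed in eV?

Use h = 6.62607015 × 10^-34 J·s, c = 2.99792458 × 10^8 m/s, 1 eV = 1.602176634 × 10^-19 J.
First convert: λ = 16.53 nm = 1.653 × 10^-8 m.
The photon relation is E = hc/λ, giving E = 1.202 × 10^-17 J.
Converting to eV: E = 75.01 eV ≈ 75.0 eV.

75.0 eV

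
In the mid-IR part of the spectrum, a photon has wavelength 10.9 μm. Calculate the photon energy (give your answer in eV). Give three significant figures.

First convert: λ = 10.9 μm = 1.09·10^-5 m.
The photon relation is E = hc/λ, giving E = 1.822·10^-20 J.
Converting to eV: E = 0.1137 eV ≈ 0.114 eV.

0.114 eV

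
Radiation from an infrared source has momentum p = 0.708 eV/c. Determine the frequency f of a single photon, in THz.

Take h = 6.62607015e-34 J·s, c = 2.99792458e8 m/s, 1 eV = 1.602176634e-19 J.
Convert to SI: p = 0.708 eV/c = 3.7838e-28 kg·m/s.
For a photon f = pc/h, so f = 1.712e14 Hz.
Converting to THz: f = 171.2 THz ≈ 171 THz.

171 THz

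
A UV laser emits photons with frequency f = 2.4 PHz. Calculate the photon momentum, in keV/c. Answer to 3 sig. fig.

First convert: f = 2.4 PHz = 2.4e15 Hz.
The photon relation is p = hf/c, giving p = 5.305e-27 kg·m/s.
Converting to keV/c: p = 0.009926 keV/c ≈ 9.93e-3 keV/c.

9.93e-3 keV/c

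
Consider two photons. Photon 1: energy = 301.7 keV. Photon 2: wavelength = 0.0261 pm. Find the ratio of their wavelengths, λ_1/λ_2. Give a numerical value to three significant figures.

157

λ_1 = 4.110·10^-12 m (from energy = 301.7 keV, via λ = hc/E).
λ_2 = 2.610·10^-14 m (from wavelength = 0.0261 pm, via λ given directly).
Ratio = 4.110·10^-12 / 2.610·10^-14 = 157.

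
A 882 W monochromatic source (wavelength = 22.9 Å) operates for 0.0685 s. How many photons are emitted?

6.96e17 photons

Total energy: E_total = P·t = 882 × 0.0685 = 60.42 J.
Per-photon energy: E = 8.674e-17 J.
N = E_total / E_photon = 6.96e17.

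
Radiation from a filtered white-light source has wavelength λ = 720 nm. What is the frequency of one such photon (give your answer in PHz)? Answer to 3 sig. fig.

0.416 PHz

(c = 2.99792458·10^8 m/s.)
First convert: λ = 720 nm = 7.2·10^-7 m.
For a photon f = c/λ, so f = 4.164·10^14 Hz.
Converting to PHz: f = 0.4164 PHz ≈ 0.416 PHz.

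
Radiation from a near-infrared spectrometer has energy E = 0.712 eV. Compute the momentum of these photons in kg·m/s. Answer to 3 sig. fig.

3.81 × 10^-28 kg·m/s

First convert: E = 0.712 eV = 1.1407 × 10^-19 J.
For a photon p = E/c, so p = 3.805 × 10^-28 kg·m/s.
So p ≈ 3.81 × 10^-28 kg·m/s.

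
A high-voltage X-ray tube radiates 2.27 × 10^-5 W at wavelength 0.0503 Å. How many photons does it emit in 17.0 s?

9.77 × 10^9 photons

Total energy: E_total = P·t = 2.27 × 10^-5 × 17.0 = 3.859 × 10^-4 J.
Per-photon energy: E = 3.949 × 10^-14 J.
N = E_total / E_photon = 9.77 × 10^9.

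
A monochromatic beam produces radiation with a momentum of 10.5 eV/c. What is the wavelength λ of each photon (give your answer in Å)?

(h = 6.62607015 × 10^-34 J·s, c = 2.99792458 × 10^8 m/s, 1 eV = 1.602176634 × 10^-19 J.)
First convert: p = 10.5 eV/c = 5.6115 × 10^-27 kg·m/s.
Since λ = h/p for a photon, λ = 1.181 × 10^-7 m.
Converting to Å: λ = 1181 Å ≈ 1180 Å.

1180 Å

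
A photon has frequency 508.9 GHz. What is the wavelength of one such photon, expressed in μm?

589 μm

Take c = 2.99792458e8 m/s.
In SI units: f = 508.9 GHz = 5.089e11 Hz.
Apply λ = c/f: λ = 5.891e-4 m.
Converting to μm: λ = 589.1 μm ≈ 589 μm.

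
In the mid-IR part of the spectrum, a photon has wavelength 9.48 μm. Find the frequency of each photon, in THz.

31.6 THz

In SI units: λ = 9.48 μm = 9.48e-6 m.
Since f = c/λ for a photon, f = 3.162e13 Hz.
Converting to THz: f = 31.62 THz ≈ 31.6 THz.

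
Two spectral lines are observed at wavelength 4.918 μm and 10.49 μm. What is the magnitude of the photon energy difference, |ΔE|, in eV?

Using E = hc/λ: E₁ = 4.0391·10^-20 J, E₂ = 1.8937·10^-20 J.
|ΔE| = |4.0391·10^-20 − 1.8937·10^-20| = 2.15·10^-20 J = 0.134 eV.

0.134 eV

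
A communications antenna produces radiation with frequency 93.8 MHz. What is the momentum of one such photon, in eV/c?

3.88·10^-7 eV/c

Use h = 6.62607015·10^-34 J·s, c = 2.99792458·10^8 m/s, 1 eV = 1.602176634·10^-19 J.
In SI units: f = 93.8 MHz = 9.38·10^7 Hz.
The photon relation is p = hf/c, giving p = 2.073·10^-34 kg·m/s.
Converting to eV/c: p = 3.879·10^-7 eV/c ≈ 3.88·10^-7 eV/c.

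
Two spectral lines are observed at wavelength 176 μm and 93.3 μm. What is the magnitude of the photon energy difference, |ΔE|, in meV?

Using E = hc/λ: E₁ = 1.129·10^-21 J, E₂ = 2.129·10^-21 J.
|ΔE| = |1.129·10^-21 − 2.129·10^-21| = 1.00·10^-21 J = 6.24 meV.

6.24 meV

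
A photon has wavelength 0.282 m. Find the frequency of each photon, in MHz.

1060 MHz

For a photon f = c/λ, so f = 1.063e9 Hz.
Converting to MHz: f = 1063 MHz ≈ 1060 MHz.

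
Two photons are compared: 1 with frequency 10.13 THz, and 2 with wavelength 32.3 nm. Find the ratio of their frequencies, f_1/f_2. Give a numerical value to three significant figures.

1.09 × 10^-3

f_1 = 1.013 × 10^13 Hz (from frequency = 10.13 THz, via f given directly).
f_2 = 9.282 × 10^15 Hz (from wavelength = 32.3 nm, via f = c/λ).
Ratio = 1.013 × 10^13 / 9.282 × 10^15 = 1.09 × 10^-3.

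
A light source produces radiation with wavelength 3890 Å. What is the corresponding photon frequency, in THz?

Convert to SI: λ = 3890 Å = 3.89 × 10^-7 m.
The photon relation is f = c/λ, giving f = 7.707 × 10^14 Hz.
Converting to THz: f = 770.7 THz ≈ 771 THz.

771 THz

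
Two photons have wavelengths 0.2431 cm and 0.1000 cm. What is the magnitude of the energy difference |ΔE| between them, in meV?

Using E = hc/λ: E₁ = 8.1713 × 10^-23 J, E₂ = 1.9864 × 10^-22 J.
|ΔE| = |8.1713 × 10^-23 − 1.9864 × 10^-22| = 1.17 × 10^-22 J = 0.730 meV.

0.730 meV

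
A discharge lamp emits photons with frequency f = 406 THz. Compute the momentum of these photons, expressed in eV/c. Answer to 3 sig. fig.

1.68 eV/c

Use h = 6.62607015 × 10^-34 J·s, c = 2.99792458 × 10^8 m/s, 1 eV = 1.602176634 × 10^-19 J.
Convert to SI: f = 406 THz = 4.06 × 10^14 Hz.
Since p = hf/c for a photon, p = 8.973 × 10^-28 kg·m/s.
Converting to eV/c: p = 1.679 eV/c ≈ 1.68 eV/c.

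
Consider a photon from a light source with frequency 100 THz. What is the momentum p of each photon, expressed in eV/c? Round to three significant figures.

0.414 eV/c

Convert to SI: f = 100 THz = 1.0e14 Hz.
The photon relation is p = hf/c, giving p = 2.210e-28 kg·m/s.
Converting to eV/c: p = 0.4136 eV/c ≈ 0.414 eV/c.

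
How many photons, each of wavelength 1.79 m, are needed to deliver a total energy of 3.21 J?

2.89e25 photons

Per-photon energy: E = 1.110e-25 J (from wavelength = 1.79 m).
N = E_total / E_photon = 3.21 J / 1.110e-25 J = 2.89e25.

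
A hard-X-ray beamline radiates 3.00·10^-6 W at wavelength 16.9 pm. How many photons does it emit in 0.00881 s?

Total energy: E_total = P·t = 3.00·10^-6 × 0.00881 = 2.643·10^-8 J.
Per-photon energy: E = 1.175·10^-14 J.
N = E_total / E_photon = 2.25·10^6.

2.25·10^6 photons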